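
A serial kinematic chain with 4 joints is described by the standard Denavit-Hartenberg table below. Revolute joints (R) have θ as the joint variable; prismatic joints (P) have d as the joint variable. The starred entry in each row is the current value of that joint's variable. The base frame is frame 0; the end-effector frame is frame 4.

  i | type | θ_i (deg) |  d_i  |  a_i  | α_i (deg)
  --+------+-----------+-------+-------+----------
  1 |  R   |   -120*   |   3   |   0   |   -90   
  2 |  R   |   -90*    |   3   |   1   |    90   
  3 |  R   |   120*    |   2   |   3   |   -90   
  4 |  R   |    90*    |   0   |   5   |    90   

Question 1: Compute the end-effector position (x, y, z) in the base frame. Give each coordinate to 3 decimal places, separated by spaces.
3.348 -5.397 2.500

after link 1: o_1 = (0.0000, 0.0000, 3.0000)
after link 2: o_2 = (2.5981, -1.5000, 4.0000)
after link 3: o_3 = (5.8481, -1.0670, 2.5000)
after link 4: o_4 = (3.3481, -5.3971, 2.5000)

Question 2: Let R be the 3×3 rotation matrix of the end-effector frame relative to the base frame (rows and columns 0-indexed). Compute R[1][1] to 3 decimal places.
End-effector y-axis (col 1 of R) = (-0.4330,0.2500,-0.8660)
R[1][1] = 0.2500

0.250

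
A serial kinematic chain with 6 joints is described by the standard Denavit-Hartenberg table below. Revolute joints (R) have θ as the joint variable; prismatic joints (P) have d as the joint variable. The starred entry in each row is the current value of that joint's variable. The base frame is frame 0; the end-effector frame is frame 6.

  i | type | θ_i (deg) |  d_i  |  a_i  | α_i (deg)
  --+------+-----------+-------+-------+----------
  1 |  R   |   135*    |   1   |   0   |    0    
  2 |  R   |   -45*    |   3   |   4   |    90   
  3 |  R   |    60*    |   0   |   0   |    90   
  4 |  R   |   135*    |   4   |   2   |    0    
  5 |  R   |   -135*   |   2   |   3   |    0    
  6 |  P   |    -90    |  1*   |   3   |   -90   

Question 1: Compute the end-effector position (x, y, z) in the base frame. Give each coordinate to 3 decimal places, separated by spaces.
-1.586 10.855 1.873

after link 1: o_1 = (0.0000, 0.0000, 1.0000)
after link 2: o_2 = (0.0000, 4.0000, 4.0000)
after link 3: o_3 = (0.0000, 4.0000, 4.0000)
after link 4: o_4 = (1.4142, 6.7570, 0.7753)
after link 5: o_5 = (1.4142, 9.9890, 2.3733)
after link 6: o_6 = (-1.5858, 10.8551, 1.8733)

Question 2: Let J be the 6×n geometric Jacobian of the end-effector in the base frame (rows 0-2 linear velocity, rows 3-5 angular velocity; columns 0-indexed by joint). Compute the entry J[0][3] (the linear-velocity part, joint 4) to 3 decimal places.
axis z_3 = (0.0000,0.8660,-0.5000); lever o_n−o_3 = (-1.5858,6.8551,-2.1267)
cross product → J_v[:, 3] = (1.5858,0.7929,1.3733)
J_ω[:, 3] = z_3
entry J[0][3] = 1.5858

1.586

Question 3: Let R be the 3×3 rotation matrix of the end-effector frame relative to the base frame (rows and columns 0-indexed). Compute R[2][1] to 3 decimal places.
0.500

End-effector y-axis (col 1 of R) = (-0.0000,-0.8660,0.5000)
R[2][1] = 0.5000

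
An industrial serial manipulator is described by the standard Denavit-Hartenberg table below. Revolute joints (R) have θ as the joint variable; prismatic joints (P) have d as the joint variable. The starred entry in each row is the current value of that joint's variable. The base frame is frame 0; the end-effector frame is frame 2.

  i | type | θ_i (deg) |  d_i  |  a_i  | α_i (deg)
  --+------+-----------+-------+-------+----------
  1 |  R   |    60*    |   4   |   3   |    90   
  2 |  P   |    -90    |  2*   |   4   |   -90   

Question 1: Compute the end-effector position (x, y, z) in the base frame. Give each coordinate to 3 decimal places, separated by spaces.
after link 1: o_1 = (1.5000, 2.5981, 4.0000)
after link 2: o_2 = (3.2321, 1.5981, 0.0000)

3.232 1.598 0.000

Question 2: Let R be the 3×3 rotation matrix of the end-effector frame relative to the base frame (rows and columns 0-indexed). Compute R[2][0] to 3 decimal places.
End-effector x-axis (col 0 of R) = (0.0000,0.0000,-1.0000)
R[2][0] = -1.0000

-1.000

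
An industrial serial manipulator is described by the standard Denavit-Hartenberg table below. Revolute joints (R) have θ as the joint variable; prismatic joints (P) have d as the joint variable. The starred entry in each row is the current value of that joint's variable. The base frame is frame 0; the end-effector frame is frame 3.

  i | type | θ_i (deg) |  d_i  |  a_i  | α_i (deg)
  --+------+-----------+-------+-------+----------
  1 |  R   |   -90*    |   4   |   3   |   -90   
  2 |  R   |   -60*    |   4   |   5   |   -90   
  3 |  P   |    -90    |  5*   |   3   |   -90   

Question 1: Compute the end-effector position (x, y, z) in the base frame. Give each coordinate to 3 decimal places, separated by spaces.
after link 1: o_1 = (0.0000, -3.0000, 4.0000)
after link 2: o_2 = (4.0000, -5.5000, 8.3301)
after link 3: o_3 = (7.0000, -9.8301, 5.8301)

7.000 -9.830 5.830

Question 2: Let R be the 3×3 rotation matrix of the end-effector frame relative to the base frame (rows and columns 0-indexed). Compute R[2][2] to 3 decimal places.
0.866

End-effector z-axis (col 2 of R) = (-0.0000,-0.5000,0.8660)
R[2][2] = 0.8660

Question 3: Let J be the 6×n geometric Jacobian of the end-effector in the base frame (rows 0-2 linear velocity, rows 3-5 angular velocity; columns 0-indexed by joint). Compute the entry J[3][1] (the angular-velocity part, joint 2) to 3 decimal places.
axis z_1 = (1.0000,0.0000,0.0000); lever o_n−o_1 = (7.0000,-6.8301,1.8301)
cross product → J_v[:, 1] = (0.0000,-1.8301,-6.8301)
J_ω[:, 1] = z_1
entry J[3][1] = 1.0000

1.000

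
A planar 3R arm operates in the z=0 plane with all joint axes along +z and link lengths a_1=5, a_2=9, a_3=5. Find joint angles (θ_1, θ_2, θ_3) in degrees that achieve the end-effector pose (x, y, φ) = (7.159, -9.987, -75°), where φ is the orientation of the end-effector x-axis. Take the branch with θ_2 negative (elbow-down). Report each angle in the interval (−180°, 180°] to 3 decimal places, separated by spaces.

45.005 -120.003 -0.002

wrist centre = target − a_3·(cos φ, sin φ) = (5.8649, -5.1574)
cos θ_2 = (60.9956−5²−9²)/(2·5·9) = -0.5000; θ_2 = -120.0032° (elbow-down)
β = atan2(-5.1574,5.8649) = -41.3272°; ψ = atan2(-7.7940,0.4996) = -86.3326°
θ_1 = β − ψ = 45.0055°
θ_3 = φ − θ_1 − θ_2 = -0.0022° (wrapped to (-180°,180°])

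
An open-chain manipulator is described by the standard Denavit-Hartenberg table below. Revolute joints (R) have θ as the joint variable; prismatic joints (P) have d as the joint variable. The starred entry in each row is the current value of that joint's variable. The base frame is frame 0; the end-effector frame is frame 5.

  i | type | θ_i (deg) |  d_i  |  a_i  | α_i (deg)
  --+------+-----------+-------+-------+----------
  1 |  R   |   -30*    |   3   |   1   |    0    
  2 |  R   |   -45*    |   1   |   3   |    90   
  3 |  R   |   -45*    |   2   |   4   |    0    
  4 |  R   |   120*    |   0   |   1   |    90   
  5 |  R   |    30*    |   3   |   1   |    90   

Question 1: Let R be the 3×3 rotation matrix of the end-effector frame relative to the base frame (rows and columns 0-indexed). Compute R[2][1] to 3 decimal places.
-0.259

End-effector y-axis (col 1 of R) = (0.2500,-0.9330,-0.2588)
R[2][1] = -0.2588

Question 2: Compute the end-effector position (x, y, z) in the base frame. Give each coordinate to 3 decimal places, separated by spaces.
after link 1: o_1 = (0.8660, -0.5000, 3.0000)
after link 2: o_2 = (1.6425, -3.3978, 4.0000)
after link 3: o_3 = (0.4427, -6.6475, 1.1716)
after link 4: o_4 = (0.5097, -6.8975, 2.1375)
after link 5: o_5 = (0.8347, -10.0424, 2.1976)

0.835 -10.042 2.198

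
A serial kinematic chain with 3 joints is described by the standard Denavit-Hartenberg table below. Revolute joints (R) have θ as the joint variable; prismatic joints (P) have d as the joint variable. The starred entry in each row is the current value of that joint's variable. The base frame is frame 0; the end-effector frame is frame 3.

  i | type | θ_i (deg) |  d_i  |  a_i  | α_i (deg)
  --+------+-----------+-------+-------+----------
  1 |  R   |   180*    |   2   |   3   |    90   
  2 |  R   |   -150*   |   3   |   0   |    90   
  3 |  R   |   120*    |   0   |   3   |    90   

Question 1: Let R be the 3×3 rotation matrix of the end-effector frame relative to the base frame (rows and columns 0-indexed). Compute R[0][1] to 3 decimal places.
0.500

End-effector y-axis (col 1 of R) = (0.5000,-0.0000,0.8660)
R[0][1] = 0.5000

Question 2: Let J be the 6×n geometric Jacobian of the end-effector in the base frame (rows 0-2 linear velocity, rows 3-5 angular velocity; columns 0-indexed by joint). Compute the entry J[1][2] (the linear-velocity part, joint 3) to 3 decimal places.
axis z_2 = (0.5000,-0.0000,0.8660); lever o_n−o_2 = (-1.2990,2.5981,0.7500)
cross product → J_v[:, 2] = (-2.2500,-1.5000,1.2990)
J_ω[:, 2] = z_2
entry J[1][2] = -1.5000

-1.500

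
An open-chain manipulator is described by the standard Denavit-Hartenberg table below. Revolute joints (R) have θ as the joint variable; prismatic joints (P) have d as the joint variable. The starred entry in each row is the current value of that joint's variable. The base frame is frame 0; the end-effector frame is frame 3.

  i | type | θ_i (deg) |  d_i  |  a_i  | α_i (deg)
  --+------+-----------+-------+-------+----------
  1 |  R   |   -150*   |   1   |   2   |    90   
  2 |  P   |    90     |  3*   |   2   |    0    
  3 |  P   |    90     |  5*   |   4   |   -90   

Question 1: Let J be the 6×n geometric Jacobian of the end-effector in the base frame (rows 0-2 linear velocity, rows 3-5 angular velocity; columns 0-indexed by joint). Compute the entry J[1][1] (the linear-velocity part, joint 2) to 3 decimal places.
0.866

prismatic axis z_1 = (-0.5000,0.8660,0.0000)
J_v[:, 1] = z_1; J_ω[:, 1] = (0,0,0)
entry J[1][1] = 0.8660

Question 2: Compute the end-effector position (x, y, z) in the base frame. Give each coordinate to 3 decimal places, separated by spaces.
after link 1: o_1 = (-1.7321, -1.0000, 1.0000)
after link 2: o_2 = (-3.2321, 1.5981, 3.0000)
after link 3: o_3 = (-2.2679, 7.9282, 3.0000)

-2.268 7.928 3.000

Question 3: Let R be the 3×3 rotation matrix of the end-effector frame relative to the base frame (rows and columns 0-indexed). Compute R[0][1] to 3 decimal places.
0.500

End-effector y-axis (col 1 of R) = (0.5000,-0.8660,-0.0000)
R[0][1] = 0.5000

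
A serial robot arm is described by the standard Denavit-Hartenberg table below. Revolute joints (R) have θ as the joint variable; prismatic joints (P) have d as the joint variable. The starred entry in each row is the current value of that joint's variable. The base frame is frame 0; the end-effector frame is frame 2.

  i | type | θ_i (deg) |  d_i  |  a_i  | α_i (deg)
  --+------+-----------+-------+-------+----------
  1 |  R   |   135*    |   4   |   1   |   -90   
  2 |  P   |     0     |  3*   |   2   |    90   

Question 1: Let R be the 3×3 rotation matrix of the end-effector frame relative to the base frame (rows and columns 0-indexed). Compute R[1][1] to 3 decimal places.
-0.707

End-effector y-axis (col 1 of R) = (-0.7071,-0.7071,0.0000)
R[1][1] = -0.7071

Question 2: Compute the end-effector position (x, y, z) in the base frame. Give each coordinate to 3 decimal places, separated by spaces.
-4.243 0.000 4.000

after link 1: o_1 = (-0.7071, 0.7071, 4.0000)
after link 2: o_2 = (-4.2426, 0.0000, 4.0000)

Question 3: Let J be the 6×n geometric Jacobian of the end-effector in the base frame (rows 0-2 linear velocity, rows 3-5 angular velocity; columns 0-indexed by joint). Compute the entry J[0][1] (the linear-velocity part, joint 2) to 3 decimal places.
prismatic axis z_1 = (-0.7071,-0.7071,0.0000)
J_v[:, 1] = z_1; J_ω[:, 1] = (0,0,0)
entry J[0][1] = -0.7071

-0.707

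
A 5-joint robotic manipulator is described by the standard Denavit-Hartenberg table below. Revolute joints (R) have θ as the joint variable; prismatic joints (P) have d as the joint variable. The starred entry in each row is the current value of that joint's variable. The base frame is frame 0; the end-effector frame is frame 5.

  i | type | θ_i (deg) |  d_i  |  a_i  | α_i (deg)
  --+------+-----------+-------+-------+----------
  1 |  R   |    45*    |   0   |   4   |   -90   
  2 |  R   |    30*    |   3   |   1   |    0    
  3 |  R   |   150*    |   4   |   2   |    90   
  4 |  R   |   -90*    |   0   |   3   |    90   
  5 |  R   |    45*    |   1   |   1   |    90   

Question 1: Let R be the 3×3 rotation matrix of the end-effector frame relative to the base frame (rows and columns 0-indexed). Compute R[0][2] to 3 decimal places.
0.500

End-effector z-axis (col 2 of R) = (0.5000,-0.5000,0.7071)
R[0][2] = 0.5000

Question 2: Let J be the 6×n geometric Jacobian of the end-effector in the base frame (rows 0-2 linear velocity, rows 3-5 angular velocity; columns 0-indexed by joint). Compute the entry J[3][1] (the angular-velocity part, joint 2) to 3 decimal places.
-0.707

axis z_1 = (-0.7071,0.7071,0.0000); lever o_n−o_1 = (-2.4232,2.2337,-1.2071)
cross product → J_v[:, 1] = (-0.8536,-0.8536,0.1340)
J_ω[:, 1] = z_1
entry J[3][1] = -0.7071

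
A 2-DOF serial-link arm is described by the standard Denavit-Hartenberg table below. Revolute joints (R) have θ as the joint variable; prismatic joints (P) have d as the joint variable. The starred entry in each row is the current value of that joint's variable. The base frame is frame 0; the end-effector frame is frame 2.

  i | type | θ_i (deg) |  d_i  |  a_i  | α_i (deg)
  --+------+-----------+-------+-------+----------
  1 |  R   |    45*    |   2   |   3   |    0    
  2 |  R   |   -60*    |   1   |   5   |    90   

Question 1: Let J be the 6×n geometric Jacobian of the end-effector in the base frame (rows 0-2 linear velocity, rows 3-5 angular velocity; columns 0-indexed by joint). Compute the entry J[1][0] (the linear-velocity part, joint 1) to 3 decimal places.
axis z_0 = ẑ; lever o_n−o_0 = (6.9509,0.8272,3.0000)
cross product → J_v[:, 0] = (-0.8272,6.9509,0.0000)
J_ω[:, 0] = z_0
entry J[1][0] = 6.9509

6.951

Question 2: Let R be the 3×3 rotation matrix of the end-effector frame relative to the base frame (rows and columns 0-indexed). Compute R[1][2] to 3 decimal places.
-0.966

End-effector z-axis (col 2 of R) = (-0.2588,-0.9659,0.0000)
R[1][2] = -0.9659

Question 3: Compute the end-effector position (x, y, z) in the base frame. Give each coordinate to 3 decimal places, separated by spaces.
6.951 0.827 3.000

after link 1: o_1 = (2.1213, 2.1213, 2.0000)
after link 2: o_2 = (6.9509, 0.8272, 3.0000)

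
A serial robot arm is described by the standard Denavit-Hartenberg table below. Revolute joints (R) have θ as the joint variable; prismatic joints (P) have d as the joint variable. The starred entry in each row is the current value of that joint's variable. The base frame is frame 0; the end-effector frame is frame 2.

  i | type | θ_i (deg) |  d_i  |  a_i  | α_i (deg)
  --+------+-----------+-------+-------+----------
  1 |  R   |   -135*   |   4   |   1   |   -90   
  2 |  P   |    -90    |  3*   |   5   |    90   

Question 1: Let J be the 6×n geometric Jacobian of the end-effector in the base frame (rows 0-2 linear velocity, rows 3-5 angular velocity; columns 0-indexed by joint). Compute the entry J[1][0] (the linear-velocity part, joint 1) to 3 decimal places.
1.414

axis z_0 = ẑ; lever o_n−o_0 = (1.4142,-2.8284,9.0000)
cross product → J_v[:, 0] = (2.8284,1.4142,-0.0000)
J_ω[:, 0] = z_0
entry J[1][0] = 1.4142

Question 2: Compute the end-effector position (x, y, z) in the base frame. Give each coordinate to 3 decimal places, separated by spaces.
1.414 -2.828 9.000

after link 1: o_1 = (-0.7071, -0.7071, 4.0000)
after link 2: o_2 = (1.4142, -2.8284, 9.0000)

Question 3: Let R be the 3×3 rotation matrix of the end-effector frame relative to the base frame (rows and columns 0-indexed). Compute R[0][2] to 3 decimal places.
End-effector z-axis (col 2 of R) = (0.7071,0.7071,0.0000)
R[0][2] = 0.7071

0.707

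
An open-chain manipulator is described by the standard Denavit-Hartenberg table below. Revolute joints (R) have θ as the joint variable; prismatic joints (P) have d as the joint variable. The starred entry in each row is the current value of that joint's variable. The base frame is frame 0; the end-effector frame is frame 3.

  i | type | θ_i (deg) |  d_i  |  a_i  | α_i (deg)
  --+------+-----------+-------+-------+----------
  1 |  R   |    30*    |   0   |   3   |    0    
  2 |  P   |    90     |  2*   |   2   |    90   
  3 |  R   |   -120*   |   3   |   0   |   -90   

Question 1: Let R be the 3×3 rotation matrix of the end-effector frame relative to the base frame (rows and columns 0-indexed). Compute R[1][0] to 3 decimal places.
End-effector x-axis (col 0 of R) = (0.2500,-0.4330,-0.8660)
R[1][0] = -0.4330

-0.433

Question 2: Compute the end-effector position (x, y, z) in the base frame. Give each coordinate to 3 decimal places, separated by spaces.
4.196 4.732 2.000

after link 1: o_1 = (2.5981, 1.5000, 0.0000)
after link 2: o_2 = (1.5981, 3.2321, 2.0000)
after link 3: o_3 = (4.1962, 4.7321, 2.0000)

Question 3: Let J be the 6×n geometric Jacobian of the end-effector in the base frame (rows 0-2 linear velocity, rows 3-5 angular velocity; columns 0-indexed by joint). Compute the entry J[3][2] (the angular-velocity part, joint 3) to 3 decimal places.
axis z_2 = (0.8660,0.5000,0.0000); lever o_n−o_2 = (2.5981,1.5000,0.0000)
cross product → J_v[:, 2] = (-0.0000,0.0000,0.0000)
J_ω[:, 2] = z_2
entry J[3][2] = 0.8660

0.866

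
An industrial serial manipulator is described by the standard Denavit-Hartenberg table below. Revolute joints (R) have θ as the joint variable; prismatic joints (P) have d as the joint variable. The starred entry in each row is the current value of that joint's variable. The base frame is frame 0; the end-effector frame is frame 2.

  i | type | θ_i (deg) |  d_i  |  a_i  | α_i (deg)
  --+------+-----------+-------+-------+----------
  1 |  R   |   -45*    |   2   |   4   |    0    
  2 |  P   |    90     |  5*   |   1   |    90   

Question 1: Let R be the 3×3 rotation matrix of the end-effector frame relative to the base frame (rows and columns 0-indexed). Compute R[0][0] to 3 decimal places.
End-effector x-axis (col 0 of R) = (0.7071,0.7071,0.0000)
R[0][0] = 0.7071

0.707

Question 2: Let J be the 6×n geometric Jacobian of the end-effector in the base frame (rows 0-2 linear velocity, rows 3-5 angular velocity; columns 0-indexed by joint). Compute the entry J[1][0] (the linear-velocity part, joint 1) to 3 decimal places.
3.536

axis z_0 = ẑ; lever o_n−o_0 = (3.5355,-2.1213,7.0000)
cross product → J_v[:, 0] = (2.1213,3.5355,-0.0000)
J_ω[:, 0] = z_0
entry J[1][0] = 3.5355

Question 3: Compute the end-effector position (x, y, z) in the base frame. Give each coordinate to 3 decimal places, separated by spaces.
3.536 -2.121 7.000

after link 1: o_1 = (2.8284, -2.8284, 2.0000)
after link 2: o_2 = (3.5355, -2.1213, 7.0000)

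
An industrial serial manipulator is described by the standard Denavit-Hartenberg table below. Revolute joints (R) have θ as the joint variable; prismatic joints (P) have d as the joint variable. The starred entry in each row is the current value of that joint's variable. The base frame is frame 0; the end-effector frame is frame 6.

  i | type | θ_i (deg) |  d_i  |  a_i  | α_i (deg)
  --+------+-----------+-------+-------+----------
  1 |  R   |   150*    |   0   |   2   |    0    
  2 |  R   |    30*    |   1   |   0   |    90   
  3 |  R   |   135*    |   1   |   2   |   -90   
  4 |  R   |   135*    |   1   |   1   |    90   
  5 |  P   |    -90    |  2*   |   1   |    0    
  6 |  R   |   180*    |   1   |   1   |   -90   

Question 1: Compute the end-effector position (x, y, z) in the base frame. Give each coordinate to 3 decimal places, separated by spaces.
1.389 -0.828 2.707

after link 1: o_1 = (-1.7321, 1.0000, 0.0000)
after link 2: o_2 = (-1.7321, 1.0000, 1.0000)
after link 3: o_3 = (-0.3178, 2.0000, 2.4142)
after link 4: o_4 = (-0.1107, 1.2929, 1.2071)
after link 5: o_5 = (0.1822, -0.1213, 2.9142)
after link 6: o_6 = (1.3893, -0.8284, 2.7071)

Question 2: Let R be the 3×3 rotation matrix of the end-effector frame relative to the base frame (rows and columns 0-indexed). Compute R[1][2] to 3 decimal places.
End-effector z-axis (col 2 of R) = (0.5000,0.7071,0.5000)
R[1][2] = 0.7071

0.707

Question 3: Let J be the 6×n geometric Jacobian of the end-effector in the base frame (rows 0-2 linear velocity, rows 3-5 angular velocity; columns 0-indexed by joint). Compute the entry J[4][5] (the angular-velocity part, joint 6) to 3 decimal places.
-0.707

axis z_5 = (0.5000,-0.7071,0.5000); lever o_n−o_5 = (1.2071,-0.7071,-0.2071)
cross product → J_v[:, 5] = (0.5000,0.7071,0.5000)
J_ω[:, 5] = z_5
entry J[4][5] = -0.7071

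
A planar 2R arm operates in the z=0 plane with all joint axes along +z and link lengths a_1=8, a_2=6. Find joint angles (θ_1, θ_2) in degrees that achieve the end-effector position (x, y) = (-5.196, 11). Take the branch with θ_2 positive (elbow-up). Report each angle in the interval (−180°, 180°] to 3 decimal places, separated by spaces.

cos θ_2 = (147.9984−8²−6²)/(2·8·6) = 0.5000; θ_2 = 60.0011° (elbow-up)
β = atan2(11.0000,-5.1960) = 115.2843°; ψ = atan2(5.1962,10.9999) = 25.2854°
θ_1 = β − ψ = 89.9989°

89.999 60.001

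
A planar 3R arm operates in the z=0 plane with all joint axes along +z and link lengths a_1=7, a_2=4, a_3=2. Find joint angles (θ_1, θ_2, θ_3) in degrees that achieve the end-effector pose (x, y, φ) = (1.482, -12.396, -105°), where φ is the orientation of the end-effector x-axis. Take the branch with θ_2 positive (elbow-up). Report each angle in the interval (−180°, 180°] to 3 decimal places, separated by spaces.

-90.002 30.001 -44.999

wrist centre = target − a_3·(cos φ, sin φ) = (1.9996, -10.4641)
cos θ_2 = (113.4970−7²−4²)/(2·7·4) = 0.8660; θ_2 = 30.0010° (elbow-up)
β = atan2(-10.4641,1.9996) = -79.1815°; ψ = atan2(2.0001,10.4641) = 10.8208°
θ_1 = β − ψ = -90.0023°
θ_3 = φ − θ_1 − θ_2 = -44.9987° (wrapped to (-180°,180°])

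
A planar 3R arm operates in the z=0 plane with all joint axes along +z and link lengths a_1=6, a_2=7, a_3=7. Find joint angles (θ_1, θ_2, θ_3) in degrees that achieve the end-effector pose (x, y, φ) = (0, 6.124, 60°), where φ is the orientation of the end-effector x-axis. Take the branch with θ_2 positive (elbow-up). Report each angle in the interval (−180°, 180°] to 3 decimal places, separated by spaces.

87.970 150.000 -177.970

wrist centre = target − a_3·(cos φ, sin φ) = (-3.5000, 0.0618)
cos θ_2 = (12.2538−6²−7²)/(2·6·7) = -0.8660; θ_2 = 150.0001° (elbow-up)
β = atan2(0.0618,-3.5000) = 178.9881°; ψ = atan2(3.5000,-0.0622) = 91.0178°
θ_1 = β − ψ = 87.9702°
θ_3 = φ − θ_1 − θ_2 = -177.9703° (wrapped to (-180°,180°])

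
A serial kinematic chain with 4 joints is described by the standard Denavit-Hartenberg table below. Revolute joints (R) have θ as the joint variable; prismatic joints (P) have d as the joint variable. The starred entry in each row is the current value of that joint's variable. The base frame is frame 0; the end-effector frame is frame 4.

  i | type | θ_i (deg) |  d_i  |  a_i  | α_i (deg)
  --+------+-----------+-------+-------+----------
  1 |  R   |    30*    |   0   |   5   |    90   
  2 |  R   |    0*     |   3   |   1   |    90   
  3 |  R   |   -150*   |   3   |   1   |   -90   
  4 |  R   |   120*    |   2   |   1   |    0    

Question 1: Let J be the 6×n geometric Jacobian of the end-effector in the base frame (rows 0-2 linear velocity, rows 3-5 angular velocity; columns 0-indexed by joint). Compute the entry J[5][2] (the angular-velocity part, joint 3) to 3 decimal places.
axis z_2 = (0.0000,-0.0000,-1.0000); lever o_n−o_2 = (-0.5000,2.0000,-2.1340)
cross product → J_v[:, 2] = (2.0000,0.5000,0.0000)
J_ω[:, 2] = z_2
entry J[5][2] = -1.0000

-1.000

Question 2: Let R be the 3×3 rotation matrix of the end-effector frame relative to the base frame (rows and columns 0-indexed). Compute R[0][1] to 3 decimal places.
End-effector y-axis (col 1 of R) = (0.8660,-0.0000,-0.5000)
R[0][1] = 0.8660

0.866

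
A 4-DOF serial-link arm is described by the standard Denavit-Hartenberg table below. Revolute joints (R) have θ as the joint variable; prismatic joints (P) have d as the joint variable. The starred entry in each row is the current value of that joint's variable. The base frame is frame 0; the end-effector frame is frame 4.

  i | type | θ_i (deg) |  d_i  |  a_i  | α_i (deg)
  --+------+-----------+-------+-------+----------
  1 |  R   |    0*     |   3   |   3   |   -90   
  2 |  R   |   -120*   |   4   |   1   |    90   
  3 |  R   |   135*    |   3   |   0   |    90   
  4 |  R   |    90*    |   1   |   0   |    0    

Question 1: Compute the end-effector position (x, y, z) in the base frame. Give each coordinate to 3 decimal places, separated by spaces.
after link 1: o_1 = (3.0000, 0.0000, 3.0000)
after link 2: o_2 = (2.5000, 4.0000, 3.8660)
after link 3: o_3 = (-0.0981, 4.0000, 2.3660)
after link 4: o_4 = (-0.4516, 4.7071, 2.9784)

-0.452 4.707 2.978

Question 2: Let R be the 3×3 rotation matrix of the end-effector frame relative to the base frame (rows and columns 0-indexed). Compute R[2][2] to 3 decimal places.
0.612

End-effector z-axis (col 2 of R) = (-0.3536,0.7071,0.6124)
R[2][2] = 0.6124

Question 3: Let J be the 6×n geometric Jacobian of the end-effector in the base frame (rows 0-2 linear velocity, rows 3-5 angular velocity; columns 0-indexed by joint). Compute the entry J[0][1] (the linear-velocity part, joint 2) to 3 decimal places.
-0.022

axis z_1 = (0.0000,1.0000,0.0000); lever o_n−o_1 = (-3.4516,4.7071,-0.0216)
cross product → J_v[:, 1] = (-0.0216,-0.0000,3.4516)
J_ω[:, 1] = z_1
entry J[0][1] = -0.0216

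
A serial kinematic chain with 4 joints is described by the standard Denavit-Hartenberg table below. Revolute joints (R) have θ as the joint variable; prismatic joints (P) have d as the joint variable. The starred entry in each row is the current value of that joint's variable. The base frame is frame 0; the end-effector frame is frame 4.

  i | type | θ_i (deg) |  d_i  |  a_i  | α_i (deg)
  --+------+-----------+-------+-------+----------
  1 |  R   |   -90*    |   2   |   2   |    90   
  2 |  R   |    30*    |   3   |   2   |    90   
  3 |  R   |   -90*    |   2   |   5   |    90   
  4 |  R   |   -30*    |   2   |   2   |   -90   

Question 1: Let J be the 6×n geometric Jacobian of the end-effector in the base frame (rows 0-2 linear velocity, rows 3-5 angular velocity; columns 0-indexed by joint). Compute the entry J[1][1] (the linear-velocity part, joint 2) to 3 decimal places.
axis z_1 = (-1.0000,-0.0000,0.0000); lever o_n−o_1 = (3.7321,-0.5000,-0.8660)
cross product → J_v[:, 1] = (0.0000,-0.8660,0.5000)
J_ω[:, 1] = z_1
entry J[1][1] = -0.8660

-0.866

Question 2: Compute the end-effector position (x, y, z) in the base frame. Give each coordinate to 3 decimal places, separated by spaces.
3.732 -2.500 1.134

after link 1: o_1 = (0.0000, -2.0000, 2.0000)
after link 2: o_2 = (-3.0000, -3.7321, 3.0000)
after link 3: o_3 = (2.0000, -4.7321, 1.2679)
after link 4: o_4 = (3.7321, -2.5000, 1.1340)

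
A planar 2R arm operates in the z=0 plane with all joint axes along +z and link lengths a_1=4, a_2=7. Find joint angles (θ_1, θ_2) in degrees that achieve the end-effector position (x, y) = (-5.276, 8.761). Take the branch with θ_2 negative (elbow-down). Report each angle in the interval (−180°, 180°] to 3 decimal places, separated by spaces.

150.009 -45.010

cos θ_2 = (104.5913−4²−7²)/(2·4·7) = 0.7070; θ_2 = -45.0097° (elbow-down)
β = atan2(8.7610,-5.2760) = 121.0570°; ψ = atan2(-4.9506,8.9489) = -28.9516°
θ_1 = β − ψ = 150.0085°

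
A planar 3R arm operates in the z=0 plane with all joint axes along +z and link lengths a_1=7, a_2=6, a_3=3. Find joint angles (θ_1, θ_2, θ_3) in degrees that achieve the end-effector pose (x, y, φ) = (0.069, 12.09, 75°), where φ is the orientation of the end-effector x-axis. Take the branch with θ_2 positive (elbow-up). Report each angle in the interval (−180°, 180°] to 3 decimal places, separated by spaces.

53.799 90.002 -68.801

wrist centre = target − a_3·(cos φ, sin φ) = (-0.7075, 9.1922)
cos θ_2 = (84.9975−7²−6²)/(2·7·6) = -0.0000; θ_2 = 90.0017° (elbow-up)
β = atan2(9.1922,-0.7075) = 94.4010°; ψ = atan2(6.0000,6.9998) = 40.6020°
θ_1 = β − ψ = 53.7989°
θ_3 = φ − θ_1 − θ_2 = -68.8007° (wrapped to (-180°,180°])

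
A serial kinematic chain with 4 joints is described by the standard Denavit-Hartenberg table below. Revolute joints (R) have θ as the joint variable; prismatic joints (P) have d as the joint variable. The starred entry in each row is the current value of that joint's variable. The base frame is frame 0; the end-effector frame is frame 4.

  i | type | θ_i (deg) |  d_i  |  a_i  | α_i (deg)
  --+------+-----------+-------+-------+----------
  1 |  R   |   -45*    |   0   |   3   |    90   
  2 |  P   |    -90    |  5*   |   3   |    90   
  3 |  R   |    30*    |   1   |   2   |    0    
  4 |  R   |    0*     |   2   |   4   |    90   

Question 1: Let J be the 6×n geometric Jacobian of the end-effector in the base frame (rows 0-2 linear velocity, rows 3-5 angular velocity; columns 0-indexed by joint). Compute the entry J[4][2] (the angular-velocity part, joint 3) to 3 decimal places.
0.707

axis z_2 = (-0.7071,0.7071,-0.0000); lever o_n−o_2 = (-4.2426,0.0000,-5.1962)
cross product → J_v[:, 2] = (-3.6742,-3.6742,3.0000)
J_ω[:, 2] = z_2
entry J[4][2] = 0.7071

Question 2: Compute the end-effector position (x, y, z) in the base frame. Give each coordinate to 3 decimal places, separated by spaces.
after link 1: o_1 = (2.1213, -2.1213, 0.0000)
after link 2: o_2 = (-1.4142, -5.6569, -3.0000)
after link 3: o_3 = (-2.8284, -5.6569, -4.7321)
after link 4: o_4 = (-5.6569, -5.6569, -8.1962)

-5.657 -5.657 -8.196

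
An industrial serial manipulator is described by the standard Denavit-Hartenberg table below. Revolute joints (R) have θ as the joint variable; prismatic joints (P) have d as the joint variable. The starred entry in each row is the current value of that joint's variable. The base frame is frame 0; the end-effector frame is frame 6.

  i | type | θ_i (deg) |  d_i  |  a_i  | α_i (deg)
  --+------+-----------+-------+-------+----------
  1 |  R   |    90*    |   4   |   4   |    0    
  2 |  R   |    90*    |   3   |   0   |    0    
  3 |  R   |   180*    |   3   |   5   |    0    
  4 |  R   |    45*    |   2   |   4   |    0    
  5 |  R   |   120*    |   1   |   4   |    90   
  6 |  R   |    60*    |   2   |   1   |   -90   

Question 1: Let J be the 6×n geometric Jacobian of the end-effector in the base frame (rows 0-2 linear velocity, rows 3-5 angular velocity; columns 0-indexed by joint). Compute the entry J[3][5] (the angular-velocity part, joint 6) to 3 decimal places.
0.259

axis z_5 = (0.2588,0.9659,0.0000); lever o_n−o_5 = (0.0347,2.0613,0.8660)
cross product → J_v[:, 5] = (0.8365,-0.2241,0.5000)
J_ω[:, 5] = z_5
entry J[3][5] = 0.2588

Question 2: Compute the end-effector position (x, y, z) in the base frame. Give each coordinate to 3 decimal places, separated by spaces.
after link 1: o_1 = (0.0000, 4.0000, 4.0000)
after link 2: o_2 = (0.0000, 4.0000, 7.0000)
after link 3: o_3 = (5.0000, 4.0000, 10.0000)
after link 4: o_4 = (7.8284, 6.8284, 12.0000)
after link 5: o_5 = (3.9647, 7.8637, 13.0000)
after link 6: o_6 = (3.9994, 9.9250, 13.8660)

3.999 9.925 13.866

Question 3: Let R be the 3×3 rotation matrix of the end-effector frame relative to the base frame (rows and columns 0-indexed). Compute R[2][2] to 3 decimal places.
0.500

End-effector z-axis (col 2 of R) = (0.8365,-0.2241,0.5000)
R[2][2] = 0.5000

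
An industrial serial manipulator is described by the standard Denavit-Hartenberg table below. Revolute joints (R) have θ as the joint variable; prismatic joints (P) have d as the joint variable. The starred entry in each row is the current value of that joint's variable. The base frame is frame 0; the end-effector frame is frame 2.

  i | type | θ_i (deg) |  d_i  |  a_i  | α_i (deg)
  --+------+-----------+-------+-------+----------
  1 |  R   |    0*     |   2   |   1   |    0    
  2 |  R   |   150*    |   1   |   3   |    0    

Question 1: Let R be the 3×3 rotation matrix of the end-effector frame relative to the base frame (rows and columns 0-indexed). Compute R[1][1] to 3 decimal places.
-0.866

End-effector y-axis (col 1 of R) = (-0.5000,-0.8660,0.0000)
R[1][1] = -0.8660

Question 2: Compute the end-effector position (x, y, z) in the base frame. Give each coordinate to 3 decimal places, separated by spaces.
-1.598 1.500 3.000

after link 1: o_1 = (1.0000, 0.0000, 2.0000)
after link 2: o_2 = (-1.5981, 1.5000, 3.0000)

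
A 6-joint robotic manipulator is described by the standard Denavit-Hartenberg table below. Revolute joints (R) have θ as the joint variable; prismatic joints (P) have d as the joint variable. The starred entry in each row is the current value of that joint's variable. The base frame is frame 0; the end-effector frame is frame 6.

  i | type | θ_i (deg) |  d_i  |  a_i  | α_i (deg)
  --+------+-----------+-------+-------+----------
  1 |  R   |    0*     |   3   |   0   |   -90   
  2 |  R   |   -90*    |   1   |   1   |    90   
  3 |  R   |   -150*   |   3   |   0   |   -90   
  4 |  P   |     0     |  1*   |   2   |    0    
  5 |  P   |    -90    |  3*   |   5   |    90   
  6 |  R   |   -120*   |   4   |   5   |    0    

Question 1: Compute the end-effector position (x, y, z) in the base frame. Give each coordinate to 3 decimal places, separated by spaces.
-5.500 2.286 5.567

after link 1: o_1 = (0.0000, 0.0000, 3.0000)
after link 2: o_2 = (0.0000, 1.0000, 4.0000)
after link 3: o_3 = (-3.0000, 1.0000, 4.0000)
after link 4: o_4 = (-3.0000, -0.8660, 2.7679)
after link 5: o_5 = (-8.0000, -3.4641, 4.2679)
after link 6: o_6 = (-5.5000, 2.2859, 5.5670)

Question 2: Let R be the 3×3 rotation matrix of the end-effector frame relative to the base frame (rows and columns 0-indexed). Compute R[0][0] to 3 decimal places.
0.500

End-effector x-axis (col 0 of R) = (0.5000,0.7500,-0.4330)
R[0][0] = 0.5000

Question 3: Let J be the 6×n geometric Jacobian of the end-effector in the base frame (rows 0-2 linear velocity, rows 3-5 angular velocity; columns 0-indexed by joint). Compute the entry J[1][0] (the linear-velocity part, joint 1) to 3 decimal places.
axis z_0 = ẑ; lever o_n−o_0 = (-5.5000,2.2859,5.5670)
cross product → J_v[:, 0] = (-2.2859,-5.5000,0.0000)
J_ω[:, 0] = z_0
entry J[1][0] = -5.5000

-5.500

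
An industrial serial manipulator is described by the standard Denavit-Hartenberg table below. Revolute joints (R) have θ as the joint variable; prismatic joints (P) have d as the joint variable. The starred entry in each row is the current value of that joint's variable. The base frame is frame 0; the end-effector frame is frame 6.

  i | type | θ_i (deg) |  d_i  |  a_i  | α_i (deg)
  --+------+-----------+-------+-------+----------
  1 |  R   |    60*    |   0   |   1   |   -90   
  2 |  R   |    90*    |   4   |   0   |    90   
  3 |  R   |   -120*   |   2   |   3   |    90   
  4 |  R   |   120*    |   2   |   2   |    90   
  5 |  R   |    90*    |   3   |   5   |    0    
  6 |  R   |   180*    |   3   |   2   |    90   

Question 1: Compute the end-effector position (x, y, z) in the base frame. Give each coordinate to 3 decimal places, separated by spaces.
after link 1: o_1 = (0.5000, 0.8660, 0.0000)
after link 2: o_2 = (-2.9641, 2.8660, 0.0000)
after link 3: o_3 = (0.2859, 3.2990, 1.5000)
after link 4: o_4 = (-0.4641, 5.7321, 2.7321)
after link 5: o_5 = (0.0694, 7.1561, 8.3612)
after link 6: o_6 = (3.6340, 6.8301, 7.9282)

3.634 6.830 7.928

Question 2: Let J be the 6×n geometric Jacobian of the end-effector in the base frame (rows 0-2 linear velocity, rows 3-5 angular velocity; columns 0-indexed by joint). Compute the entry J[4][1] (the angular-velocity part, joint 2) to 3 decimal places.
axis z_1 = (-0.8660,0.5000,0.0000); lever o_n−o_1 = (3.1340,5.9641,7.9282)
cross product → J_v[:, 1] = (3.9641,6.8660,-6.7321)
J_ω[:, 1] = z_1
entry J[4][1] = 0.5000

0.500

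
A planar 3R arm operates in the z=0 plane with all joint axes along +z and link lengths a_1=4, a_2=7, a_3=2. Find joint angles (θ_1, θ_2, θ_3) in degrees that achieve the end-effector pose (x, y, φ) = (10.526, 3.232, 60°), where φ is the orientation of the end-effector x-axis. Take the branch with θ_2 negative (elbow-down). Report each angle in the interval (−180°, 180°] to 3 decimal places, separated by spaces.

wrist centre = target − a_3·(cos φ, sin φ) = (9.5260, 1.4999)
cos θ_2 = (92.9945−4²−7²)/(2·4·7) = 0.4999; θ_2 = -60.0065° (elbow-down)
β = atan2(1.4999,9.5260) = 8.9482°; ψ = atan2(-6.0626,7.4993) = -38.9527°
θ_1 = β − ψ = 47.9009°
θ_3 = φ − θ_1 − θ_2 = 72.1056° (wrapped to (-180°,180°])

47.901 -60.006 72.106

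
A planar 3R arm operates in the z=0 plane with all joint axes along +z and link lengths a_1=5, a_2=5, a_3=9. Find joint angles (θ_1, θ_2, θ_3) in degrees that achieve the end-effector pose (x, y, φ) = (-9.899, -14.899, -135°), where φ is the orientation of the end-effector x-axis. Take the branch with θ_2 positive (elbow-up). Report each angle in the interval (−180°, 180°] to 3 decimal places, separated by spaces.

wrist centre = target − a_3·(cos φ, sin φ) = (-3.5350, -8.5350)
cos θ_2 = (85.3434−5²−5²)/(2·5·5) = 0.7069; θ_2 = 45.0194° (elbow-up)
β = atan2(-8.5350,-3.5350) = -112.4983°; ψ = atan2(3.5367,8.5343) = 22.5097°
θ_1 = β − ψ = -135.0080°
θ_3 = φ − θ_1 − θ_2 = -45.0113° (wrapped to (-180°,180°])

-135.008 45.019 -45.011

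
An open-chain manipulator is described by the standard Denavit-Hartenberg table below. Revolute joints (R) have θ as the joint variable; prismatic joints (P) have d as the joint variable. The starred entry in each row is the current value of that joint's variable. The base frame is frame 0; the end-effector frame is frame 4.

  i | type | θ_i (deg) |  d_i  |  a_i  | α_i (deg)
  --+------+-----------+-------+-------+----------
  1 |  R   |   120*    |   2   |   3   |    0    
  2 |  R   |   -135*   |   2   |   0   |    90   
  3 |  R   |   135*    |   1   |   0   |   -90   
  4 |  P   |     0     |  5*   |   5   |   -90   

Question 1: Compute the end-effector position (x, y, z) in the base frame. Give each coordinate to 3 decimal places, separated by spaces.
after link 1: o_1 = (-1.5000, 2.5981, 2.0000)
after link 2: o_2 = (-1.5000, 2.5981, 4.0000)
after link 3: o_3 = (-1.7588, 1.6322, 4.0000)
after link 4: o_4 = (-8.5889, 3.4623, 4.0000)

-8.589 3.462 4.000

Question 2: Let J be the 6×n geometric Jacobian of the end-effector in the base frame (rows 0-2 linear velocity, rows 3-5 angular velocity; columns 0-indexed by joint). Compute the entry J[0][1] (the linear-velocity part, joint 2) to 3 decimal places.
axis z_1 = (0.0000,0.0000,1.0000); lever o_n−o_1 = (-7.0889,0.8642,2.0000)
cross product → J_v[:, 1] = (-0.8642,-7.0889,0.0000)
J_ω[:, 1] = z_1
entry J[0][1] = -0.8642

-0.864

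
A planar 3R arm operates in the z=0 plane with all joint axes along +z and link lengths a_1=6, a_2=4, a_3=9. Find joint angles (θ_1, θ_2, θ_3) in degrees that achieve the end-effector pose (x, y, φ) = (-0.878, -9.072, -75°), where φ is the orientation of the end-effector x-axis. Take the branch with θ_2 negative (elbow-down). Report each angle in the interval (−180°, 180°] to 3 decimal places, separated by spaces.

wrist centre = target − a_3·(cos φ, sin φ) = (-3.2074, -0.3787)
cos θ_2 = (10.4306−6²−4²)/(2·6·4) = -0.8660; θ_2 = -150.0004° (elbow-down)
β = atan2(-0.3787,-3.2074) = -173.2667°; ψ = atan2(-2.0000,2.5359) = -38.2618°
θ_1 = β − ψ = -135.0049°
θ_3 = φ − θ_1 − θ_2 = -149.9947° (wrapped to (-180°,180°])

-135.005 -150.000 -149.995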